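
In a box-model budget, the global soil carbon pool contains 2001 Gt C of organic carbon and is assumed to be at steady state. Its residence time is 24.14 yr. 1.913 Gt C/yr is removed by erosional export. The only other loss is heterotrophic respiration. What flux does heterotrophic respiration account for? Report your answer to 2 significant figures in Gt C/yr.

81 Gt C/yr

Total removal F = M/τ = 2001 / 24.14 = 82.89 Gt C/yr.
Heterotrophic respiration = F − (1.913) = 82.89 − 1.913 = 80.98 Gt C/yr.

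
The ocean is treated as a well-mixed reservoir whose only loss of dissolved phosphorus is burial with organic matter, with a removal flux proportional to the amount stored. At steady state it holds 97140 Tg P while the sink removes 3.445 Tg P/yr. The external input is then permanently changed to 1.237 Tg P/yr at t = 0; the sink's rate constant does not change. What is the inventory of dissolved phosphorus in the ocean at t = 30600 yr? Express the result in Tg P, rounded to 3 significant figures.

55900 Tg P

Residence time τ = M₀/F₀ = 28200 yr. The eventual steady state is M_∞ = M₀·(F₁/F₀) = 97140 × 1.237/3.445 = 34880 Tg P.
The anomaly ΔM(t) = M(t) − M_∞ decays as ΔM₀·e^(−t/τ) with ΔM₀ = 97140 − 34880 = 62260 Tg P.
At t = 30600 yr, e^(−t/τ) = e^(−1.085) = 0.3378, so ΔM = 21030 Tg P and M = 34880 + 21030 = 55914 Tg P.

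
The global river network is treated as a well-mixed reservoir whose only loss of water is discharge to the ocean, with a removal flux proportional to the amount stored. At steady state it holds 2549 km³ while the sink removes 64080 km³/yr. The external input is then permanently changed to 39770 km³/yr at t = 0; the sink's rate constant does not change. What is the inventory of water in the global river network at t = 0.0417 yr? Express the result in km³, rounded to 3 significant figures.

1920 km³

Residence time τ = M₀/F₀ = 0.03978 yr. The eventual steady state is M_∞ = M₀·(F₁/F₀) = 2549 × 39770/64080 = 1582.0 km³.
The anomaly ΔM(t) = M(t) − M_∞ decays as ΔM₀·e^(−t/τ) with ΔM₀ = 2549 − 1582.0 = 967.0 km³.
At t = 0.0417 yr, e^(−t/τ) = e^(−1.048) = 0.3505, so ΔM = 339.0 km³ and M = 1582.0 + 339.0 = 1921.0 km³.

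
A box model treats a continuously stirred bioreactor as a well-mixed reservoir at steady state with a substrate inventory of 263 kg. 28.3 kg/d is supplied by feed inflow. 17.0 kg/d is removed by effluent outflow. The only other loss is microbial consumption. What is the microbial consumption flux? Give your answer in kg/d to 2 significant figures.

11 kg/d

At steady state ΣF_in = ΣF_out.
ΣF_in = 28.300 kg/d.
Microbial consumption flux = ΣF_in − (17.0) = 28.300 − 17.00 = 11.30 kg/d.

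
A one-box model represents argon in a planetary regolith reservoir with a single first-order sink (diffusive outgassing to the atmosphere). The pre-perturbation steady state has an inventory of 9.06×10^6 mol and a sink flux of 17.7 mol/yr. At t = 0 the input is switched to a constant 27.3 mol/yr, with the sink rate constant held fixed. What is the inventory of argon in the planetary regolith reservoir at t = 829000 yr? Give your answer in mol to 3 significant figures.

1.30×10^7 mol

The sink rate constant is k = F₀/M₀ = 17.7/9.06×10^6 = 1.954×10^-6 yr⁻¹.
Solving dM/dt = F₁ − kM with M(0) = M₀ gives M(t) = F₁/k + (M₀ − F₁/k)·e^(−kt).
F₁/k = 27.3/1.954×10^-6 = 1.3974×10^7 mol; kt = 1.954×10^-6 × 829000 = 1.620, e^(−kt) = 0.1980.
M(829000) = 1.3974×10^7 + (9.06×10^6 − 1.3974×10^7) × 0.1980 = 1.3974×10^7 − 972900 = 1.3001×10^7 mol.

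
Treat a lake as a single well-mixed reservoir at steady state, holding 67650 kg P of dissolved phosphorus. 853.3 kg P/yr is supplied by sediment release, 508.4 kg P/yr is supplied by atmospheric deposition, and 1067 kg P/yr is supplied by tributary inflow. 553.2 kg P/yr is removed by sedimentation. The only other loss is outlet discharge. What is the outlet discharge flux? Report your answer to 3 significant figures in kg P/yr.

1880 kg P/yr

At steady state ΣF_in = ΣF_out.
ΣF_in = 853.3 + 508.4 + 1067 = 2428.7 kg P/yr.
Outlet discharge flux = ΣF_in − (553.2) = 2428.7 − 553.2 = 1875 kg P/yr.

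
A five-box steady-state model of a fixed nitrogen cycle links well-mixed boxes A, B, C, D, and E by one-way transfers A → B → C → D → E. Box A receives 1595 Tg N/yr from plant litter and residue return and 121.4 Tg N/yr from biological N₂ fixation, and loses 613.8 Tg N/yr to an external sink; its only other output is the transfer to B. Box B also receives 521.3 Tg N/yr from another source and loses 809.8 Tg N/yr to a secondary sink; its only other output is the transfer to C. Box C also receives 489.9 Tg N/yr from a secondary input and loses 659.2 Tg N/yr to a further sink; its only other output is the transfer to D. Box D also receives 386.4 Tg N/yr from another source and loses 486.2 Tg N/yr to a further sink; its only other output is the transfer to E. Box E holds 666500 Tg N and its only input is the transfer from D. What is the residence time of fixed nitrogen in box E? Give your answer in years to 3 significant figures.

Box A: F(A→B) = (1595 + 121.4) − 613.8 = 1102.6 Tg N/yr.
Box B: F(B→C) = (1102.6 + 521.3) − 809.8 = 814.10 Tg N/yr.
Box C: F(C→D) = (814.10 + 489.9) − 659.2 = 644.80 Tg N/yr.
Box D: F(D→E) = (644.80 + 386.4) − 486.2 = 545.00 Tg N/yr.
Box E throughput = its input = 545.00 Tg N/yr; τ = 666500 / 545.00 = 1223 yr.

1220 yr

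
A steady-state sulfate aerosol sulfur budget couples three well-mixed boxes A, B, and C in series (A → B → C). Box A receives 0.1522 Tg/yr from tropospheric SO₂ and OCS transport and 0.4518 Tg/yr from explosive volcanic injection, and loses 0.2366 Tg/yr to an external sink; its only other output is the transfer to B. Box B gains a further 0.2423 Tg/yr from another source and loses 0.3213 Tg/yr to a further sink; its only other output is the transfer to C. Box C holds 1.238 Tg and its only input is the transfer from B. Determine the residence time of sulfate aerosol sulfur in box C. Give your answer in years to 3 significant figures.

Box A: F(A→B) = (0.1522 + 0.4518) − 0.2366 = 0.36740 Tg/yr.
Box B: F(B→C) = (0.36740 + 0.2423) − 0.3213 = 0.28840 Tg/yr.
Box C throughput = its input = 0.28840 Tg/yr; τ = 1.238 / 0.28840 = 4.293 yr.

4.29 yr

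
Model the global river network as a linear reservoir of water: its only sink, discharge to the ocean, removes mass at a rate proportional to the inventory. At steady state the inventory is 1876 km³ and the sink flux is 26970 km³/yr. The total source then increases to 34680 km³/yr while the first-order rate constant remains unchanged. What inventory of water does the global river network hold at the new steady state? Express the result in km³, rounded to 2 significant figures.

Rate constant k = F/M = 26970 / 1876 = 14.38 yr⁻¹.
At the new steady state, source = k·M_new ⇒ M_new = 34680 / 14.38 = 2412 km³.
(Equivalently M_new = M × F_new/F_old = 1876 × 34680/26970.)

2400 km³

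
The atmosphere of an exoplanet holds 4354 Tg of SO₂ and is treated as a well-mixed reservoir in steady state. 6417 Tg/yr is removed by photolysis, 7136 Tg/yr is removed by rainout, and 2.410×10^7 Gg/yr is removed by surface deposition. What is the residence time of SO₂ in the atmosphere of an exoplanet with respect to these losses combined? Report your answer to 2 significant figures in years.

Convert the surface deposition flux: 2.410×10^7 Gg/yr = 24100 Tg/yr.
Total removal = 6417 + 7136 + 24100 = 37653 Tg/yr.
τ = M / ΣF_out = 4354 / 37653 = 0.1156 yr.

0.12 yr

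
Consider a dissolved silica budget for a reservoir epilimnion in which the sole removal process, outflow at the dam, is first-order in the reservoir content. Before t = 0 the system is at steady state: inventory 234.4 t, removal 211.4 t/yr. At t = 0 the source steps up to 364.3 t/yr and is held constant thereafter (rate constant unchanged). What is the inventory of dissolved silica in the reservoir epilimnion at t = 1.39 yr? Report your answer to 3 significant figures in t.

Residence time τ = M₀/F₀ = 1.109 yr. The eventual steady state is M_∞ = M₀·(F₁/F₀) = 234.4 × 364.3/211.4 = 403.94 t.
The anomaly ΔM(t) = M(t) − M_∞ decays as ΔM₀·e^(−t/τ) with ΔM₀ = 234.4 − 403.94 = −169.5 t.
At t = 1.39 yr, e^(−t/τ) = e^(−1.254) = 0.2855, so ΔM = −48.40 t and M = 403.94 − 48.40 = 355.54 t.

356 t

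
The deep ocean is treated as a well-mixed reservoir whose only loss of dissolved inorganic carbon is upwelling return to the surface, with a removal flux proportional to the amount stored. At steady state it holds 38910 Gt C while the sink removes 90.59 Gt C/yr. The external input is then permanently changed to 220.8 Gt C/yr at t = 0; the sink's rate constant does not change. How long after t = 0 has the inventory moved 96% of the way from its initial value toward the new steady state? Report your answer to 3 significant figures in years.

1380 yr

τ = M₀/F₀ = 38910/90.59 = 429.5 yr.
The remaining gap fraction is e^(−t/τ); 96% covered ⇒ e^(−t/τ) = 0.0400.
t = −τ ln(0.0400) = 429.5 × 3.219 = 1383 yr.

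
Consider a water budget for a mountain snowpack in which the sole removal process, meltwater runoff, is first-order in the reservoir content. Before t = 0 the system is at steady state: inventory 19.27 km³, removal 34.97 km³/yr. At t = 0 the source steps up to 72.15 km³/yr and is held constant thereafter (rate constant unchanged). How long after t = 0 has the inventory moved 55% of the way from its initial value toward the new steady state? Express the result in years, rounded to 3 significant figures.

τ = M₀/F₀ = 19.27/34.97 = 0.5510 yr.
The remaining gap fraction is e^(−t/τ); 55% covered ⇒ e^(−t/τ) = 0.450.
t = −τ ln(0.450) = 0.5510 × 0.7985 = 0.4400 yr.

0.440 yr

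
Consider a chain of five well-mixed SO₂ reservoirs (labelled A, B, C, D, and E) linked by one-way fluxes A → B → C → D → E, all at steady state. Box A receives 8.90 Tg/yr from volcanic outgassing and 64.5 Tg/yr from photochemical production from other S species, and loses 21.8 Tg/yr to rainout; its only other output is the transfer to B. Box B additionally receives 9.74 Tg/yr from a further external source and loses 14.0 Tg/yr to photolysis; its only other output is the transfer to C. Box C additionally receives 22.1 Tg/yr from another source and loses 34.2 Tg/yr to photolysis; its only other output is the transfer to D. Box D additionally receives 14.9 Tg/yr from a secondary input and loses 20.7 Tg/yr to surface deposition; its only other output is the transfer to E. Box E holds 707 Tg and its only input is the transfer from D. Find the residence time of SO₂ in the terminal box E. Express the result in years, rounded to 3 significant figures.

24.0 yr

Box A: F(A→B) = (8.90 + 64.5) − 21.8 = 51.600 Tg/yr.
Box B: F(B→C) = (51.600 + 9.74) − 14.0 = 47.340 Tg/yr.
Box C: F(C→D) = (47.340 + 22.1) − 34.2 = 35.240 Tg/yr.
Box D: F(D→E) = (35.240 + 14.9) − 20.7 = 29.440 Tg/yr.
Box E throughput = its input = 29.440 Tg/yr; τ = 707 / 29.440 = 24.01 yr.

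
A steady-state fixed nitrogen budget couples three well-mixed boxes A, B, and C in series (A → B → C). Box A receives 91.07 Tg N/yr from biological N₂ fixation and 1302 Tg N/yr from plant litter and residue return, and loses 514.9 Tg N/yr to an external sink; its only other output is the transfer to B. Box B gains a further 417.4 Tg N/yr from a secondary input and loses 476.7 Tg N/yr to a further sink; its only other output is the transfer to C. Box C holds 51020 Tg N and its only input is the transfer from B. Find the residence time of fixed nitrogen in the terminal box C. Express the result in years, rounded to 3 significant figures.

62.3 yr

Box A: F(A→B) = (91.07 + 1302) − 514.9 = 878.17 Tg N/yr.
Box B: F(B→C) = (878.17 + 417.4) − 476.7 = 818.87 Tg N/yr.
Box C throughput = its input = 818.87 Tg N/yr; τ = 51020 / 818.87 = 62.31 yr.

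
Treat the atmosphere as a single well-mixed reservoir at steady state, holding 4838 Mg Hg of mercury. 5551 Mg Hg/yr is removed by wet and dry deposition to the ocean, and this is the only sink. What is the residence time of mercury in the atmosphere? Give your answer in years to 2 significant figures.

τ = M / F = 4838 / 5551 = 0.8716 yr.

0.87 yr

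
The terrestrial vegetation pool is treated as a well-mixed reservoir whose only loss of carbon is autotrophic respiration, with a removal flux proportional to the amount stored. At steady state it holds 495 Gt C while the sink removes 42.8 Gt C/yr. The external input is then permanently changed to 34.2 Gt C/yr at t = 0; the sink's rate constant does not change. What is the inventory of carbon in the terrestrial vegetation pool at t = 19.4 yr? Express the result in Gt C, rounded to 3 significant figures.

Residence time τ = M₀/F₀ = 11.57 yr. The eventual steady state is M_∞ = M₀·(F₁/F₀) = 495 × 34.2/42.8 = 395.54 Gt C.
The anomaly ΔM(t) = M(t) − M_∞ decays as ΔM₀·e^(−t/τ) with ΔM₀ = 495 − 395.54 = 99.46 Gt C.
At t = 19.4 yr, e^(−t/τ) = e^(−1.677) = 0.1869, so ΔM = 18.59 Gt C and M = 395.54 + 18.59 = 414.12 Gt C.

414 Gt C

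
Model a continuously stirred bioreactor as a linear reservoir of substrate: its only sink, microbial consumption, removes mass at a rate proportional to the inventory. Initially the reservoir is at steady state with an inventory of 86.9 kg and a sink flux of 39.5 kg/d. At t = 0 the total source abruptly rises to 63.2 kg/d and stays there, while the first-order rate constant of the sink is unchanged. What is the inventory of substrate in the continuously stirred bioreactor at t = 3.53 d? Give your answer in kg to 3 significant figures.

129 kg

Residence time τ = M₀/F₀ = 2.200 d. The eventual steady state is M_∞ = M₀·(F₁/F₀) = 86.9 × 63.2/39.5 = 139.04 kg.
The anomaly ΔM(t) = M(t) − M_∞ decays as ΔM₀·e^(−t/τ) with ΔM₀ = 86.9 − 139.04 = −52.14 kg.
At t = 3.53 d, e^(−t/τ) = e^(−1.605) = 0.2010, so ΔM = −10.48 kg and M = 139.04 − 10.48 = 128.56 kg.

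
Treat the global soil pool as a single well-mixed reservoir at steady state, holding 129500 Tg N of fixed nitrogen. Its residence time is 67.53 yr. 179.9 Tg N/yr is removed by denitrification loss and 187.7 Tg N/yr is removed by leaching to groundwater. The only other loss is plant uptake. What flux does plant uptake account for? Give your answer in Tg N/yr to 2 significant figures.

1600 Tg N/yr

Total removal F = M/τ = 129500 / 67.53 = 1918 Tg N/yr.
Plant uptake = F − (179.9 + 187.7) = 1918 − 367.6 = 1550 Tg N/yr.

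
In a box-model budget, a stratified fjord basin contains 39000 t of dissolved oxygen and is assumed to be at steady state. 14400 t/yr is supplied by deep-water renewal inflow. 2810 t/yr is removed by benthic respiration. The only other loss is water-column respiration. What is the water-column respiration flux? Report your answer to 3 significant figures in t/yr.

11600 t/yr

At steady state ΣF_in = ΣF_out.
ΣF_in = 14400 t/yr.
Water-column respiration flux = ΣF_in − (2810) = 14400 − 2810 = 11590 t/yr.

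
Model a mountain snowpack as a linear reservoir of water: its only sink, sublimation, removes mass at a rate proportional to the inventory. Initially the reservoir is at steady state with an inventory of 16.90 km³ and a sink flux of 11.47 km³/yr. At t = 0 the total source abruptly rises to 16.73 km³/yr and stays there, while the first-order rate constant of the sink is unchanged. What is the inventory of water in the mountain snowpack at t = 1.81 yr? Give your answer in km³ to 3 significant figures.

The sink rate constant is k = F₀/M₀ = 11.47/16.90 = 0.6787 yr⁻¹.
Solving dM/dt = F₁ − kM with M(0) = M₀ gives M(t) = F₁/k + (M₀ − F₁/k)·e^(−kt).
F₁/k = 16.73/0.6787 = 24.650 km³; kt = 0.6787 × 1.81 = 1.228, e^(−kt) = 0.2927.
M(1.81) = 24.650 + (16.90 − 24.650) × 0.2927 = 24.650 − 2.269 = 22.381 km³.

22.4 km³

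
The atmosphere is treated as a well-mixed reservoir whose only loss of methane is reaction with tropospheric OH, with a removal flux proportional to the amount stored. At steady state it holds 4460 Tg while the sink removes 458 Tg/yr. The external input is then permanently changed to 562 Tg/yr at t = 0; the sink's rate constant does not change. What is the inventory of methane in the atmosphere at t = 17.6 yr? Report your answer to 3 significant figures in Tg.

τ = M₀/F₀ = 4460/458 = 9.738 yr; rate constant k = 1/τ.
New steady state M_∞ = F₁/k = F₁·τ = 562 × 9.738 = 5472.8 Tg.
M(t) = M_∞ + (M₀ − M_∞)·e^(−t/τ); t/τ = 17.6/9.738 = 1.807, so e^(−t/τ) = 0.1641.
M(t) = 5472.8 − 1013 × 0.1641 = 5306.6 Tg.

5310 Tg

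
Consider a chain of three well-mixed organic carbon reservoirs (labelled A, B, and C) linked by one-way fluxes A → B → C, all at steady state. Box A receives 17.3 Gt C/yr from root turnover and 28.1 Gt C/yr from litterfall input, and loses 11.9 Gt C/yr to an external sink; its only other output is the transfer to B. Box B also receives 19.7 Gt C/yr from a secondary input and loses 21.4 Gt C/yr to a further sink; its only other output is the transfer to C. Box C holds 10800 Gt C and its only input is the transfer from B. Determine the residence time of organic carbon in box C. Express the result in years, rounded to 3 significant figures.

Box A: F(A→B) = (17.3 + 28.1) − 11.9 = 33.500 Gt C/yr.
Box B: F(B→C) = (33.500 + 19.7) − 21.4 = 31.800 Gt C/yr.
Box C throughput = its input = 31.800 Gt C/yr; τ = 10800 / 31.800 = 339.6 yr.

340 yr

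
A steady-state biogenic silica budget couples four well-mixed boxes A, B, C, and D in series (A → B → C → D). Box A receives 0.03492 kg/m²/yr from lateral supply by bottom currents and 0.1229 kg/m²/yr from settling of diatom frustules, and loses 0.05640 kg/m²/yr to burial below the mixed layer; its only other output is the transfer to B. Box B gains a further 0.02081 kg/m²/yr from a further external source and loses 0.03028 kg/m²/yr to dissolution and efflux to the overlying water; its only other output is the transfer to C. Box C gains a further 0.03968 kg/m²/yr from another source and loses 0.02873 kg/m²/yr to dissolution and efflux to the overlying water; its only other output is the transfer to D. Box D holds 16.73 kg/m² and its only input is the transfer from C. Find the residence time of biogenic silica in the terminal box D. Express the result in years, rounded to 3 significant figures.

163 yr

Box A: F(A→B) = (0.03492 + 0.1229) − 0.05640 = 0.10142 kg/m²/yr.
Box B: F(B→C) = (0.10142 + 0.02081) − 0.03028 = 0.091950 kg/m²/yr.
Box C: F(C→D) = (0.091950 + 0.03968) − 0.02873 = 0.10290 kg/m²/yr.
Box D throughput = its input = 0.10290 kg/m²/yr; τ = 16.73 / 0.10290 = 162.6 yr.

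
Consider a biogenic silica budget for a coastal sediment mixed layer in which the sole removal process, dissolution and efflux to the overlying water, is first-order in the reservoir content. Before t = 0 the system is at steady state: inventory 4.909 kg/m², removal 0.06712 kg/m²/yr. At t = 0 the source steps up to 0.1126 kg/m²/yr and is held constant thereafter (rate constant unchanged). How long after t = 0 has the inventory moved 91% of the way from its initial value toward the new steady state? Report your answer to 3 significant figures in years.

176 yr

τ = M₀/F₀ = 4.909/0.06712 = 73.14 yr.
The remaining gap fraction is e^(−t/τ); 91% covered ⇒ e^(−t/τ) = 0.0900.
t = −τ ln(0.0900) = 73.14 × 2.408 = 176.1 yr.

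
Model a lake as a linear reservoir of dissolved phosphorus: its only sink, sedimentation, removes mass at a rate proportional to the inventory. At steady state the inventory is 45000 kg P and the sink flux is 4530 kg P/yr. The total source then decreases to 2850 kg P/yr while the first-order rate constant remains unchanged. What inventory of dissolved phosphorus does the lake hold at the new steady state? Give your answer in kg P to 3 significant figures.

Rate constant k = F/M = 4530 / 45000 = 0.1007 yr⁻¹.
At the new steady state, source = k·M_new ⇒ M_new = 2850 / 0.1007 = 28310 kg P.
(Equivalently M_new = M × F_new/F_old = 45000 × 2850/4530.)

28300 kg P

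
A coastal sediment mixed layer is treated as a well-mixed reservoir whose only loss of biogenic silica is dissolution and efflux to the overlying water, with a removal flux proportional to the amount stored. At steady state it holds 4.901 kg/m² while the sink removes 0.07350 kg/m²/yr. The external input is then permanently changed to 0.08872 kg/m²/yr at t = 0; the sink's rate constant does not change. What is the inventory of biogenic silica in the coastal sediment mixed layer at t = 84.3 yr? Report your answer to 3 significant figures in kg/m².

τ = M₀/F₀ = 4.901/0.07350 = 66.68 yr; rate constant k = 1/τ.
New steady state M_∞ = F₁/k = F₁·τ = 0.08872 × 66.68 = 5.9159 kg/m².
M(t) = M_∞ + (M₀ − M_∞)·e^(−t/τ); t/τ = 84.3/66.68 = 1.264, so e^(−t/τ) = 0.2825.
M(t) = 5.9159 − 1.015 × 0.2825 = 5.6292 kg/m².

5.63 kg/m²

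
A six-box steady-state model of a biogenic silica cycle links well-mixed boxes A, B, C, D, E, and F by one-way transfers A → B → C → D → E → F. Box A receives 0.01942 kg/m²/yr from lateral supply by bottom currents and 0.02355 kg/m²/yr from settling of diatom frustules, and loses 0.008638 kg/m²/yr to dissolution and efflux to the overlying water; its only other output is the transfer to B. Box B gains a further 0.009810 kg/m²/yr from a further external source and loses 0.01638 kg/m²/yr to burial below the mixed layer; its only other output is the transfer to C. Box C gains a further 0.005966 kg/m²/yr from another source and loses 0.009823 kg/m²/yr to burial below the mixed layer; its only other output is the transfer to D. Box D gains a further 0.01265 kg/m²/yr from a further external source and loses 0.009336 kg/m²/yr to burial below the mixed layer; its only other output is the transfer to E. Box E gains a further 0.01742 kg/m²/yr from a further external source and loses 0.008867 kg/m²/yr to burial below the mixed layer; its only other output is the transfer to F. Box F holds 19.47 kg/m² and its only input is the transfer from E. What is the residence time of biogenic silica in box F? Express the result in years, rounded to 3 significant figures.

544 yr

Box A: F(A→B) = (0.01942 + 0.02355) − 0.008638 = 0.034332 kg/m²/yr.
Box B: F(B→C) = (0.034332 + 0.009810) − 0.01638 = 0.027762 kg/m²/yr.
Box C: F(C→D) = (0.027762 + 0.005966) − 0.009823 = 0.023905 kg/m²/yr.
Box D: F(D→E) = (0.023905 + 0.01265) − 0.009336 = 0.027219 kg/m²/yr.
Box E: F(E→F) = (0.027219 + 0.01742) − 0.008867 = 0.035772 kg/m²/yr.
Box F throughput = its input = 0.035772 kg/m²/yr; τ = 19.47 / 0.035772 = 544.3 yr.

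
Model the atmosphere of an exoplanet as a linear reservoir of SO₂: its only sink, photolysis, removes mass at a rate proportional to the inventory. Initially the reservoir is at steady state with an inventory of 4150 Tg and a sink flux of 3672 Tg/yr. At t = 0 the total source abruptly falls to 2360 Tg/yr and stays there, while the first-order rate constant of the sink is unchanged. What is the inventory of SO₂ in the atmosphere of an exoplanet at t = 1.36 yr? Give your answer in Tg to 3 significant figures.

3110 Tg

Residence time τ = M₀/F₀ = 1.130 yr. The eventual steady state is M_∞ = M₀·(F₁/F₀) = 4150 × 2360/3672 = 2667.2 Tg.
The anomaly ΔM(t) = M(t) − M_∞ decays as ΔM₀·e^(−t/τ) with ΔM₀ = 4150 − 2667.2 = 1483 Tg.
At t = 1.36 yr, e^(−t/τ) = e^(−1.203) = 0.3002, so ΔM = 445.1 Tg and M = 2667.2 + 445.1 = 3112.3 Tg.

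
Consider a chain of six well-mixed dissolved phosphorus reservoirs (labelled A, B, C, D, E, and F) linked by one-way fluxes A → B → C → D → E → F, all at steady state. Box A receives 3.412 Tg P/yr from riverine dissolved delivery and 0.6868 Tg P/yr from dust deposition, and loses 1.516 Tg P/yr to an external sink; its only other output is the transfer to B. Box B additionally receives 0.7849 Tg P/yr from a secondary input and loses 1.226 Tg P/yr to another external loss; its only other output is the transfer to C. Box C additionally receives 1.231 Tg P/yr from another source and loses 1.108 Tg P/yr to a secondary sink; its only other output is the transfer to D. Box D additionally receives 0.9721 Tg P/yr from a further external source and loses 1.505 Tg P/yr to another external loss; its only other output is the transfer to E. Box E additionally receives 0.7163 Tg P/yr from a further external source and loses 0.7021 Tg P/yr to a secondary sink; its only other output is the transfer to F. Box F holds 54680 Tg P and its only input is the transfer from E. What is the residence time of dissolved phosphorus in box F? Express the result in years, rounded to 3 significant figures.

Box A: F(A→B) = (3.412 + 0.6868) − 1.516 = 2.5828 Tg P/yr.
Box B: F(B→C) = (2.5828 + 0.7849) − 1.226 = 2.1417 Tg P/yr.
Box C: F(C→D) = (2.1417 + 1.231) − 1.108 = 2.2647 Tg P/yr.
Box D: F(D→E) = (2.2647 + 0.9721) − 1.505 = 1.7318 Tg P/yr.
Box E: F(E→F) = (1.7318 + 0.7163) − 0.7021 = 1.7460 Tg P/yr.
Box F throughput = its input = 1.7460 Tg P/yr; τ = 54680 / 1.7460 = 31320 yr.

31300 yr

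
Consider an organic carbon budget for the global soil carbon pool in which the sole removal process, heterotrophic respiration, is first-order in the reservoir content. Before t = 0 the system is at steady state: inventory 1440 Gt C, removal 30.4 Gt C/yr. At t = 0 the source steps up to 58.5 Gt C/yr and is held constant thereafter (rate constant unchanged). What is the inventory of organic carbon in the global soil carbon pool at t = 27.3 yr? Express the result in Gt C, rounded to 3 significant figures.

2020 Gt C

τ = M₀/F₀ = 1440/30.4 = 47.37 yr; rate constant k = 1/τ.
New steady state M_∞ = F₁/k = F₁·τ = 58.5 × 47.37 = 2771.1 Gt C.
M(t) = M_∞ + (M₀ − M_∞)·e^(−t/τ); t/τ = 27.3/47.37 = 0.5763, so e^(−t/τ) = 0.5620.
M(t) = 2771.1 − 1331 × 0.5620 = 2023.1 Gt C.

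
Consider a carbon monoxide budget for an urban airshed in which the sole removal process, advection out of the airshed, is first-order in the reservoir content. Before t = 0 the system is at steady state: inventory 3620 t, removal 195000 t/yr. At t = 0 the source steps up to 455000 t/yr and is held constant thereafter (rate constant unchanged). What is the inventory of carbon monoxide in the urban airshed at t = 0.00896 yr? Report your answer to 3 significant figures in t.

5470 t

τ = M₀/F₀ = 3620/195000 = 0.01856 yr; rate constant k = 1/τ.
New steady state M_∞ = F₁/k = F₁·τ = 455000 × 0.01856 = 8446.7 t.
M(t) = M_∞ + (M₀ − M_∞)·e^(−t/τ); t/τ = 0.00896/0.01856 = 0.4827, so e^(−t/τ) = 0.6171.
M(t) = 8446.7 − 4827 × 0.6171 = 5467.9 t.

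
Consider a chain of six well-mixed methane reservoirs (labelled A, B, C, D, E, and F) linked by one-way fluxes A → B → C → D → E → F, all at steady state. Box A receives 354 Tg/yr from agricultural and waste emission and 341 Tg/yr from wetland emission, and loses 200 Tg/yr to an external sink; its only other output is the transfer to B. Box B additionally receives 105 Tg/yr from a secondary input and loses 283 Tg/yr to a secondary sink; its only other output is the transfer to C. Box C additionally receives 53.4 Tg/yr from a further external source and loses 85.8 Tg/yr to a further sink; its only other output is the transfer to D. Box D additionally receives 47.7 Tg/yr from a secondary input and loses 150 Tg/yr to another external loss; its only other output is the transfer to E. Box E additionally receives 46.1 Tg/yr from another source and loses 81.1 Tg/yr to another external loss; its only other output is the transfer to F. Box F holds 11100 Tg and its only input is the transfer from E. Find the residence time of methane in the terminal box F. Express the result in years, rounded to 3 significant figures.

75.4 yr

Box A: F(A→B) = (354 + 341) − 200 = 495.00 Tg/yr.
Box B: F(B→C) = (495.00 + 105) − 283 = 317.00 Tg/yr.
Box C: F(C→D) = (317.00 + 53.4) − 85.8 = 284.60 Tg/yr.
Box D: F(D→E) = (284.60 + 47.7) − 150 = 182.30 Tg/yr.
Box E: F(E→F) = (182.30 + 46.1) − 81.1 = 147.30 Tg/yr.
Box F throughput = its input = 147.30 Tg/yr; τ = 11100 / 147.30 = 75.36 yr.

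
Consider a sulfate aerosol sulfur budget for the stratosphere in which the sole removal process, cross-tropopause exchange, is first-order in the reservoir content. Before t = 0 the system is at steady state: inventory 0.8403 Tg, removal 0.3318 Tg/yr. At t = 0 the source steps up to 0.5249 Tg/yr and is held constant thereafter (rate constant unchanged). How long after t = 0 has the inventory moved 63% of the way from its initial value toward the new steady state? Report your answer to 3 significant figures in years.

τ = M₀/F₀ = 0.8403/0.3318 = 2.533 yr.
The remaining gap fraction is e^(−t/τ); 63% covered ⇒ e^(−t/τ) = 0.370.
t = −τ ln(0.370) = 2.533 × 0.9943 = 2.518 yr.

2.52 yr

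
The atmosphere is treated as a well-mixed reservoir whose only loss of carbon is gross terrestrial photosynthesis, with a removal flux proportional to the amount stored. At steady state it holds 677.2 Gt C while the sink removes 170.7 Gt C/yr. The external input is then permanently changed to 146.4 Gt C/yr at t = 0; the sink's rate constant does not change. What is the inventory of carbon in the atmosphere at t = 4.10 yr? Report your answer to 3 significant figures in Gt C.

615 Gt C

τ = M₀/F₀ = 677.2/170.7 = 3.967 yr; rate constant k = 1/τ.
New steady state M_∞ = F₁/k = F₁·τ = 146.4 × 3.967 = 580.80 Gt C.
M(t) = M_∞ + (M₀ − M_∞)·e^(−t/τ); t/τ = 4.10/3.967 = 1.033, so e^(−t/τ) = 0.3558.
M(t) = 580.80 + 96.40 × 0.3558 = 615.09 Gt C.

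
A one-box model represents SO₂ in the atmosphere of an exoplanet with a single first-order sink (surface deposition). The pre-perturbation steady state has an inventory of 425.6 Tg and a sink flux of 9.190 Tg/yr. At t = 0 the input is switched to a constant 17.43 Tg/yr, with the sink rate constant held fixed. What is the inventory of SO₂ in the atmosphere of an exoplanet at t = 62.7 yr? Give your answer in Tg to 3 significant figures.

τ = M₀/F₀ = 425.6/9.190 = 46.31 yr; rate constant k = 1/τ.
New steady state M_∞ = F₁/k = F₁·τ = 17.43 × 46.31 = 807.20 Tg.
M(t) = M_∞ + (M₀ − M_∞)·e^(−t/τ); t/τ = 62.7/46.31 = 1.354, so e^(−t/τ) = 0.2582.
M(t) = 807.20 − 381.6 × 0.2582 = 708.66 Tg.

709 Tg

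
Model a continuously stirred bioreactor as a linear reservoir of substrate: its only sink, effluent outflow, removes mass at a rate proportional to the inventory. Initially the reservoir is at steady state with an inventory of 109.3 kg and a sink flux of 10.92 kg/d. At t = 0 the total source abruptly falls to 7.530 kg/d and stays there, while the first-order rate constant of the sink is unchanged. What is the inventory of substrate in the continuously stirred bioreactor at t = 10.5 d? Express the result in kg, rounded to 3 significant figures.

87.3 kg

The sink rate constant is k = F₀/M₀ = 10.92/109.3 = 0.09991 d⁻¹.
Solving dM/dt = F₁ − kM with M(0) = M₀ gives M(t) = F₁/k + (M₀ − F₁/k)·e^(−kt).
F₁/k = 7.530/0.09991 = 75.369 kg; kt = 0.09991 × 10.5 = 1.049, e^(−kt) = 0.3503.
M(10.5) = 75.369 + (109.3 − 75.369) × 0.3503 = 75.369 + 11.89 = 87.254 kg.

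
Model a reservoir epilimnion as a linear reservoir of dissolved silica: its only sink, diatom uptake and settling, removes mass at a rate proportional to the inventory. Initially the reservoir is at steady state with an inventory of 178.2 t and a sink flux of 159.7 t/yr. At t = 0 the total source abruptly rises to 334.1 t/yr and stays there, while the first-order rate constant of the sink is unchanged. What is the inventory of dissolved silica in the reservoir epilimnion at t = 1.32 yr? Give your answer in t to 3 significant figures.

τ = M₀/F₀ = 178.2/159.7 = 1.116 yr; rate constant k = 1/τ.
New steady state M_∞ = F₁/k = F₁·τ = 334.1 × 1.116 = 372.80 t.
M(t) = M_∞ + (M₀ − M_∞)·e^(−t/τ); t/τ = 1.32/1.116 = 1.183, so e^(−t/τ) = 0.3064.
M(t) = 372.80 − 194.6 × 0.3064 = 313.18 t.

313 t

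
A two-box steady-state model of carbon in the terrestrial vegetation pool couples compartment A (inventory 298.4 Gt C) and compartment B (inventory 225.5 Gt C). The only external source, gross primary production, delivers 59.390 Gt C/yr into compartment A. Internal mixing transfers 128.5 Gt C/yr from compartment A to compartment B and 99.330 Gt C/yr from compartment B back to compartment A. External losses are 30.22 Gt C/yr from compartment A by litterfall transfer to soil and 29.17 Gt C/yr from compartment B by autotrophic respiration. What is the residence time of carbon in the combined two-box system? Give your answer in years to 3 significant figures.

8.82 yr

Treat the two boxes together as one reservoir: the mixing fluxes between them are internal recycling, so τ = ΣM / Σ(external losses).
M_total = 298.4 + 225.5 = 523.90 Gt C.
ΣF_external_out = 30.22 + 29.17 = 59.390 Gt C/yr.
τ = M_total / ΣF_ext = 523.90 / 59.390 = 8.821 yr.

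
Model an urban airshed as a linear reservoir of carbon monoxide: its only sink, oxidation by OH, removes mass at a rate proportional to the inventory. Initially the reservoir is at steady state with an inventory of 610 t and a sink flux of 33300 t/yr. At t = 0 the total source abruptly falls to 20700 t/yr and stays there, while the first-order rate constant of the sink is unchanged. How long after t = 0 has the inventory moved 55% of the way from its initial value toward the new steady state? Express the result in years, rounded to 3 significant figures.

τ = M₀/F₀ = 610/33300 = 0.01832 yr.
The remaining gap fraction is e^(−t/τ); 55% covered ⇒ e^(−t/τ) = 0.450.
t = −τ ln(0.450) = 0.01832 × 0.7985 = 0.01463 yr.

0.0146 yr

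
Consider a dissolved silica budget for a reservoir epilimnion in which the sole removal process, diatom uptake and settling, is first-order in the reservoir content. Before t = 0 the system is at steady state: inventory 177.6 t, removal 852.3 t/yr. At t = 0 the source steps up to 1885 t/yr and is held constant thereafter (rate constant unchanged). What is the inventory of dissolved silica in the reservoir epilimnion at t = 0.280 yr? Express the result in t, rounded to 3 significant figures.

Residence time τ = M₀/F₀ = 0.2084 yr. The eventual steady state is M_∞ = M₀·(F₁/F₀) = 177.6 × 1885/852.3 = 392.79 t.
The anomaly ΔM(t) = M(t) − M_∞ decays as ΔM₀·e^(−t/τ) with ΔM₀ = 177.6 − 392.79 = −215.2 t.
At t = 0.280 yr, e^(−t/τ) = e^(−1.344) = 0.2609, so ΔM = −56.14 t and M = 392.79 − 56.14 = 336.65 t.

337 t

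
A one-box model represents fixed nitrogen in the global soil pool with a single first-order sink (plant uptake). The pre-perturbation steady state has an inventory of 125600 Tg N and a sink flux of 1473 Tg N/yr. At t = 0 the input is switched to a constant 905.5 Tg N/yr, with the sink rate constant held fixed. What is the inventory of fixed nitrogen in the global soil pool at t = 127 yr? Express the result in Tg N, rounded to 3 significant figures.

88100 Tg N

The sink rate constant is k = F₀/M₀ = 1473/125600 = 0.01173 yr⁻¹.
Solving dM/dt = F₁ − kM with M(0) = M₀ gives M(t) = F₁/k + (M₀ − F₁/k)·e^(−kt).
F₁/k = 905.5/0.01173 = 77210 Tg N; kt = 0.01173 × 127 = 1.489, e^(−kt) = 0.2255.
M(127) = 77210 + (125600 − 77210) × 0.2255 = 77210 + 10910 = 88122 Tg N.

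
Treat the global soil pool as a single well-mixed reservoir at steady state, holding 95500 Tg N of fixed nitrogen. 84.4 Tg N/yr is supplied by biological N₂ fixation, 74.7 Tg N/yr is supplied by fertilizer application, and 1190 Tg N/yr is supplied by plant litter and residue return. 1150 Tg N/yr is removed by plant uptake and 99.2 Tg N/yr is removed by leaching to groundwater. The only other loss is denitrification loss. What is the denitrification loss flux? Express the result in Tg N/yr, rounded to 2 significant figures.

100 Tg N/yr

At steady state ΣF_in = ΣF_out.
ΣF_in = 84.4 + 74.7 + 1190 = 1349.1 Tg N/yr.
Denitrification loss flux = ΣF_in − (1150 + 99.2) = 1349.1 − 1249 = 99.90 Tg N/yr.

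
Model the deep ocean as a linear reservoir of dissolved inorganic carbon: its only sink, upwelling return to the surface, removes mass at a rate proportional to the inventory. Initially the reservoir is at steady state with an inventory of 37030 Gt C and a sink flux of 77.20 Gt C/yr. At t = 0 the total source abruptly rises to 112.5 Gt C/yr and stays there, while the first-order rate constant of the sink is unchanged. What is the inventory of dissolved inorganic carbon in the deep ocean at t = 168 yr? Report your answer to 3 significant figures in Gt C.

τ = M₀/F₀ = 37030/77.20 = 479.7 yr; rate constant k = 1/τ.
New steady state M_∞ = F₁/k = F₁·τ = 112.5 × 479.7 = 53962 Gt C.
M(t) = M_∞ + (M₀ − M_∞)·e^(−t/τ); t/τ = 168/479.7 = 0.3502, so e^(−t/τ) = 0.7045.
M(t) = 53962 − 16930 × 0.7045 = 42033 Gt C.

42000 Gt C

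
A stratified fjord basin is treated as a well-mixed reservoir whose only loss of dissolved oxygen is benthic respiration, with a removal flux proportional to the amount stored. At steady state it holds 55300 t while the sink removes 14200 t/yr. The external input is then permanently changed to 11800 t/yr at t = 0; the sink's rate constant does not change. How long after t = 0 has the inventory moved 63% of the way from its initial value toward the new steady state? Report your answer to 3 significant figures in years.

3.87 yr

τ = M₀/F₀ = 55300/14200 = 3.894 yr.
The remaining gap fraction is e^(−t/τ); 63% covered ⇒ e^(−t/τ) = 0.370.
t = −τ ln(0.370) = 3.894 × 0.9943 = 3.872 yr.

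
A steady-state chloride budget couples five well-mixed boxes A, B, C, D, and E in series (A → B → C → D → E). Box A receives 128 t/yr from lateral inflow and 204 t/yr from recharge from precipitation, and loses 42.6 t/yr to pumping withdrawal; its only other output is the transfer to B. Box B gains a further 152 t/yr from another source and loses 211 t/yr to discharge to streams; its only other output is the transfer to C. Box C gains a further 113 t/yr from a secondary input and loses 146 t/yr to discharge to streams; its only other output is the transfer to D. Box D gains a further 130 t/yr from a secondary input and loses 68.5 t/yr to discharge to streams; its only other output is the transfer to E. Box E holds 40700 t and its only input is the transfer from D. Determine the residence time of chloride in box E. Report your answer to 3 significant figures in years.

Box A: F(A→B) = (128 + 204) − 42.6 = 289.40 t/yr.
Box B: F(B→C) = (289.40 + 152) − 211 = 230.40 t/yr.
Box C: F(C→D) = (230.40 + 113) − 146 = 197.40 t/yr.
Box D: F(D→E) = (197.40 + 130) − 68.5 = 258.90 t/yr.
Box E throughput = its input = 258.90 t/yr; τ = 40700 / 258.90 = 157.2 yr.

157 yr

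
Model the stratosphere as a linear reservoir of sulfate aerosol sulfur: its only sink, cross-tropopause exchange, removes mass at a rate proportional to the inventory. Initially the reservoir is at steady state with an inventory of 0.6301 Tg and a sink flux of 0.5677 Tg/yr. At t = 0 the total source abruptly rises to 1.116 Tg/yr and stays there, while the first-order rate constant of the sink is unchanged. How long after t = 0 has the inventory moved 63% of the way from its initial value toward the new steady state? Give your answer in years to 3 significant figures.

1.10 yr

τ = M₀/F₀ = 0.6301/0.5677 = 1.110 yr.
The remaining gap fraction is e^(−t/τ); 63% covered ⇒ e^(−t/τ) = 0.370.
t = −τ ln(0.370) = 1.110 × 0.9943 = 1.104 yr.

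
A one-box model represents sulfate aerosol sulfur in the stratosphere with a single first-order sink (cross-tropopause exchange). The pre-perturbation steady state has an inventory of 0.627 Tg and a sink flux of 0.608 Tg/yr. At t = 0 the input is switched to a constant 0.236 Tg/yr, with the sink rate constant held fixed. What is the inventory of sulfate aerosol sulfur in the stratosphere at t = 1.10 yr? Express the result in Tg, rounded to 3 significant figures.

0.375 Tg

The sink rate constant is k = F₀/M₀ = 0.608/0.627 = 0.9697 yr⁻¹.
Solving dM/dt = F₁ − kM with M(0) = M₀ gives M(t) = F₁/k + (M₀ − F₁/k)·e^(−kt).
F₁/k = 0.236/0.9697 = 0.24337 Tg; kt = 0.9697 × 1.10 = 1.067, e^(−kt) = 0.3442.
M(1.10) = 0.24337 + (0.627 − 0.24337) × 0.3442 = 0.24337 + 0.1320 = 0.37540 Tg.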